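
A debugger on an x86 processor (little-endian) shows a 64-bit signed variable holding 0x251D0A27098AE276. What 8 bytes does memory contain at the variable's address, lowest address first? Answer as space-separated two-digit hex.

76 E2 8A 09 27 0A 1D 25

Split into bytes (most-significant first): 25 1D 0A 27 09 8A E2 76.
Little-endian stores the least-significant byte at the lowest address.
So at ascending addresses the bytes are 76 E2 8A 09 27 0A 1D 25.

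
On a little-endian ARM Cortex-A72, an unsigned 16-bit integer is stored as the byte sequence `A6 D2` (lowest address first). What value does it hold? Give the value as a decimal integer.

53926

Little-endian: lowest address holds the least-significant byte.
Reassemble most-significant byte first: D2 A6 → 0xD2A6.
0xD2A6 = 53926.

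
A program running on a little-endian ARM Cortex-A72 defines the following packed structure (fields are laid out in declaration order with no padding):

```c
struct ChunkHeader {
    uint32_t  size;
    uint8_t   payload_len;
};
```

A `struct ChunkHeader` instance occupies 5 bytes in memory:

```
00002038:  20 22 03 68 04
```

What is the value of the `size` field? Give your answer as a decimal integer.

`size` is the first field, at byte offset 0, occupying 4 bytes.
Bytes at offsets 0..3: 20 22 03 68.
In little-endian order the low byte comes first in memory.
Reassemble most-significant byte first: 68 03 22 20 → 0x68032220.
0x68032220 = 1745035808.

1745035808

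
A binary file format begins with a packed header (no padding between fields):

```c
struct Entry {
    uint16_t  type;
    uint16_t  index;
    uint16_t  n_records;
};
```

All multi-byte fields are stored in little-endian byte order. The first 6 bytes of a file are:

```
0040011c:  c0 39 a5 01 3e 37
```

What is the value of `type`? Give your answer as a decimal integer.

14784

`type` is the first field, at byte offset 0, occupying 2 bytes.
Bytes at offsets 0..1: C0 39.
Little-endian: lowest address holds the least-significant byte.
Reassemble most-significant byte first: 39 C0 → 0x39C0.
0x39C0 = 14784.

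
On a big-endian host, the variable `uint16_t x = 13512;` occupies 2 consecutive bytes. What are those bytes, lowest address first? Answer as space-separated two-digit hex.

34 C8

13512 in hexadecimal, padded to 16 bits, is 0x34C8.
Split into bytes (most-significant first): 34 C8.
Big-endian: lowest address holds the most-significant byte.
So the memory order matches the most-significant-first order: 34 C8.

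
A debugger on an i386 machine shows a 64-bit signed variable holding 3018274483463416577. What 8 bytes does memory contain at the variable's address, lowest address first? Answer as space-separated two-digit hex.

3018274483463416577 in hexadecimal, padded to 64 bits, is 0x29E310A6B5766B01.
Split into bytes (most-significant first): 29 E3 10 A6 B5 76 6B 01.
Little-endian: lowest address holds the least-significant byte.
So at ascending addresses the bytes are 01 6B 76 B5 A6 10 E3 29.

01 6B 76 B5 A6 10 E3 29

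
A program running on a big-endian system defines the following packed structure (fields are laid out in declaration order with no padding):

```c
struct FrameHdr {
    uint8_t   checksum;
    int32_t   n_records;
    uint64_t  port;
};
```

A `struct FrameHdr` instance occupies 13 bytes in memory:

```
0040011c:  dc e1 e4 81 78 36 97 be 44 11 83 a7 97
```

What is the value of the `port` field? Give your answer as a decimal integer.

3933821999092311959

`port` follows `checksum` (1 B), `n_records` (4 B), so it starts at offset 1 + 4 = 5 and occupies 8 bytes.
Bytes at offsets 5..12: 36 97 BE 44 11 83 A7 97.
In big-endian order the high byte comes first in memory.
The bytes are already most-significant first: 0x3697BE441183A797.
0x3697BE441183A797 = 3933821999092311959.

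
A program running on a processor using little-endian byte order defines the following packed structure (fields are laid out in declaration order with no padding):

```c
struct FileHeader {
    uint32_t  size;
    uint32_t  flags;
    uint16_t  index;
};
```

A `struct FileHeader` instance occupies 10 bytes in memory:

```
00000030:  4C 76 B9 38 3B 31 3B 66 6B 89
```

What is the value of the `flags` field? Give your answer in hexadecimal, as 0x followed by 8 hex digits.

0x663B313B

`flags` follows `size` (4 bytes), so it starts at byte offset 4 and occupies 4 bytes.
Bytes at offsets 4..7: 3B 31 3B 66.
In little-endian order the low byte comes first in memory.
Reassemble most-significant byte first: 66 3B 31 3B → 0x663B313B.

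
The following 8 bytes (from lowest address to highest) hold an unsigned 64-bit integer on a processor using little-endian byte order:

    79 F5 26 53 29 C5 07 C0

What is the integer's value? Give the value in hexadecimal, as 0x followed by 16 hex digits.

In little-endian order the low byte comes first in memory.
Reassemble most-significant byte first: C0 07 C5 29 53 26 F5 79 → 0xC007C5295326F579.

0xC007C5295326F579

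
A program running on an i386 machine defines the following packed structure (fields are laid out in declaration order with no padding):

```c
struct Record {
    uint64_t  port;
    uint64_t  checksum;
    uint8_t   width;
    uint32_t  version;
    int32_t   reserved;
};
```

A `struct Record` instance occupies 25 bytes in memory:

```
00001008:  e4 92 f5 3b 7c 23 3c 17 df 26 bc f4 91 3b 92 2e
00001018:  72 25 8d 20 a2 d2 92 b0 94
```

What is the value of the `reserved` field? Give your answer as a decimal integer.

`reserved` follows `port` (8 B), `checksum` (8 B), `width` (1 B), `version` (4 B), so it starts at offset 8 + 8 + 1 + 4 = 21 and occupies 4 bytes.
Bytes at offsets 21..24: D2 92 B0 94.
Little-endian stores the least-significant byte at the lowest address.
Reassemble most-significant byte first: 94 B0 92 D2 → 0x94B092D2.
Top bit is set, so as a signed 32-bit value this is 0x94B092D2 − 2^32 = -1800367406.

-1800367406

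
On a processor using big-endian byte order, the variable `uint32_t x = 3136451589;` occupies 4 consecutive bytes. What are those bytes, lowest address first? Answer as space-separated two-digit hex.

3136451589 in hexadecimal, padded to 32 bits, is 0xBAF27405.
Split into bytes (most-significant first): BA F2 74 05.
In big-endian order the high byte comes first in memory.
So the memory order matches the most-significant-first order: BA F2 74 05.

BA F2 74 05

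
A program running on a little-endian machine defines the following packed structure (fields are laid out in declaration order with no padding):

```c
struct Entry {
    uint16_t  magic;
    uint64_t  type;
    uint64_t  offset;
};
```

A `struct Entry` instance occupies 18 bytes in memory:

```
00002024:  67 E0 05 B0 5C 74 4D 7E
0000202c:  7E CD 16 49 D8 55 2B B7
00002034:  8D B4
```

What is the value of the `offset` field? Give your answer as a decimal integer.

13010256295294945558

`offset` follows `magic` (2 B), `type` (8 B), so it starts at offset 2 + 8 = 10 and occupies 8 bytes.
Bytes at offsets 10..17: 16 49 D8 55 2B B7 8D B4.
In little-endian order the low byte comes first in memory.
Reassemble most-significant byte first: B4 8D B7 2B 55 D8 49 16 → 0xB48DB72B55D84916.
0xB48DB72B55D84916 = 13010256295294945558.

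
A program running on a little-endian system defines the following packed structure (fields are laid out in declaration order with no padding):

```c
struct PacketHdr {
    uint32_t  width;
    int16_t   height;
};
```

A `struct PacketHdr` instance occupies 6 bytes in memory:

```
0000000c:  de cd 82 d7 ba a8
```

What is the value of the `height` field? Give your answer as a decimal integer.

`height` follows `width` (4 bytes), so it starts at byte offset 4 and occupies 2 bytes.
Bytes at offsets 4..5: BA A8.
Little-endian: lowest address holds the least-significant byte.
Reassemble most-significant byte first: A8 BA → 0xA8BA.
Top bit is set, so as a signed 16-bit value this is 0xA8BA − 2^16 = -22342.

-22342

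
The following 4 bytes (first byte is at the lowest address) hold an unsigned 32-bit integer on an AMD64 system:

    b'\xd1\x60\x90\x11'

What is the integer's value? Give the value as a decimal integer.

294674641

Little-endian: lowest address holds the least-significant byte.
Reassemble most-significant byte first: 11 90 60 D1 → 0x119060D1.
0x119060D1 = 294674641.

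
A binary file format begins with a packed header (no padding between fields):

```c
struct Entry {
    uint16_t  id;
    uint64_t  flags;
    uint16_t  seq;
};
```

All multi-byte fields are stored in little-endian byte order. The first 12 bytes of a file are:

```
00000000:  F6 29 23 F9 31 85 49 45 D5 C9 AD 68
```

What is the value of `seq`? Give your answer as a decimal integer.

26797

`seq` follows `id` (2 B), `flags` (8 B), so it starts at offset 2 + 8 = 10 and occupies 2 bytes.
Bytes at offsets 10..11: AD 68.
In little-endian order the low byte comes first in memory.
Reassemble most-significant byte first: 68 AD → 0x68AD.
0x68AD = 26797.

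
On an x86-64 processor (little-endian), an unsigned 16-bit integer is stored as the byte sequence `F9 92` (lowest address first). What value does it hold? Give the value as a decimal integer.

In little-endian order the low byte comes first in memory.
Reassemble most-significant byte first: 92 F9 → 0x92F9.
0x92F9 = 37625.

37625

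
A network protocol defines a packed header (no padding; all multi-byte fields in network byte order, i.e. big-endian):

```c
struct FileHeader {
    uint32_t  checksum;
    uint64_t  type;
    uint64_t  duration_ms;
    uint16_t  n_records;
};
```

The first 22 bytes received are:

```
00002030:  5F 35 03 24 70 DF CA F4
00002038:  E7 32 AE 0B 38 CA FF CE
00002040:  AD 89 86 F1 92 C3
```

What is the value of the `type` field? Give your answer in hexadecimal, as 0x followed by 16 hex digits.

0x70DFCAF4E732AE0B

`type` follows `checksum` (4 bytes), so it starts at byte offset 4 and occupies 8 bytes.
Bytes at offsets 4..11: 70 DF CA F4 E7 32 AE 0B.
Big-endian: lowest address holds the most-significant byte.
The bytes are already most-significant first: 0x70DFCAF4E732AE0B.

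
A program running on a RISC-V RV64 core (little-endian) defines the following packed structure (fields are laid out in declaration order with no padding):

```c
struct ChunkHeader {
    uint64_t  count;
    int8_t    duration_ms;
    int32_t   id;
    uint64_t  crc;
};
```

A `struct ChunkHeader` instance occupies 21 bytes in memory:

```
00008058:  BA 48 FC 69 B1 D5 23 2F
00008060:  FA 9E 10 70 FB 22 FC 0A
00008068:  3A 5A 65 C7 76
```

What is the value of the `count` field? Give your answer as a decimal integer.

`count` is the first field, at byte offset 0, occupying 8 bytes.
Bytes at offsets 0..7: BA 48 FC 69 B1 D5 23 2F.
Little-endian: lowest address holds the least-significant byte.
Reassemble most-significant byte first: 2F 23 D5 B1 69 FC 48 BA → 0x2F23D5B169FC48BA.
0x2F23D5B169FC48BA = 3396793501931555002.

3396793501931555002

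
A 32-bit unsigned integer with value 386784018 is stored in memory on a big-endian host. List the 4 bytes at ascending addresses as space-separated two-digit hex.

17 0D DB 12

386784018 in hexadecimal, padded to 32 bits, is 0x170DDB12.
Split into bytes (most-significant first): 17 0D DB 12.
In big-endian order the high byte comes first in memory.
So the memory order matches the most-significant-first order: 17 0D DB 12.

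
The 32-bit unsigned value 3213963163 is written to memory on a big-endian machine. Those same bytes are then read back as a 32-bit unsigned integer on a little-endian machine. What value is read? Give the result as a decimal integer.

3213963163 in 32-bit hexadecimal is 0xBF912F9B.
Stored big-endian, the bytes at ascending addresses are BF 91 2F 9B.
Read back as little-endian, the first byte is least significant, giving 0x9B2F91BF.
0x9B2F91BF = 2603585983.

2603585983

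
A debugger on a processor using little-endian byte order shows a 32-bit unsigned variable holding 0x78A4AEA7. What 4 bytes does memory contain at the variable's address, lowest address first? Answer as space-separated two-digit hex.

A7 AE A4 78

Split into bytes (most-significant first): 78 A4 AE A7.
Little-endian: lowest address holds the least-significant byte.
So at ascending addresses the bytes are A7 AE A4 78.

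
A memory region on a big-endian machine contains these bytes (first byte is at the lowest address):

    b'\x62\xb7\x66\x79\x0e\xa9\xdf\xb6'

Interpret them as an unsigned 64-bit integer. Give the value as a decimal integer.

7113266806578077622

In big-endian order the high byte comes first in memory.
The bytes are already most-significant first: 0x62B766790EA9DFB6.
0x62B766790EA9DFB6 = 7113266806578077622.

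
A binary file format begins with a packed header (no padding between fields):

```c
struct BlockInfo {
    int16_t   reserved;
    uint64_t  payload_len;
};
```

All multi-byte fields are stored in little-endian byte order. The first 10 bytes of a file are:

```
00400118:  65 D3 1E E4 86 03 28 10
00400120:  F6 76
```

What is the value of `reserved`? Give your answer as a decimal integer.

-11419

`reserved` is the first field, at byte offset 0, occupying 2 bytes.
Bytes at offsets 0..1: 65 D3.
Little-endian stores the least-significant byte at the lowest address.
Reassemble most-significant byte first: D3 65 → 0xD365.
Top bit is set, so as a signed 16-bit value this is 0xD365 − 2^16 = -11419.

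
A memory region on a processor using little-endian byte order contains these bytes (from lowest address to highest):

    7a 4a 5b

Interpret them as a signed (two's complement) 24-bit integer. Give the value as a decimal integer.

Little-endian: lowest address holds the least-significant byte.
Reassemble most-significant byte first: 5B 4A 7A → 0x5B4A7A.
0x5B4A7A = 5982842.

5982842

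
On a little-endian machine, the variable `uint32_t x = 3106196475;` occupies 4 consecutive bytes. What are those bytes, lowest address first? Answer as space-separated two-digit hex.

3106196475 in hexadecimal, padded to 32 bits, is 0xB924CBFB.
Split into bytes (most-significant first): B9 24 CB FB.
In little-endian order the low byte comes first in memory.
So at ascending addresses the bytes are FB CB 24 B9.

FB CB 24 B9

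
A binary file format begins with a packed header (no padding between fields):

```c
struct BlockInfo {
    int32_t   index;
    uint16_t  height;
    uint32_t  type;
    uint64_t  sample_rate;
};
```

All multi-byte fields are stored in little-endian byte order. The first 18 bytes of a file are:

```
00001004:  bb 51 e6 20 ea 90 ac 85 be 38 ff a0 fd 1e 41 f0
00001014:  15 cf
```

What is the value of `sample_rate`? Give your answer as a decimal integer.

`sample_rate` follows `index` (4 B), `height` (2 B), `type` (4 B), so it starts at offset 4 + 2 + 4 = 10 and occupies 8 bytes.
Bytes at offsets 10..17: FF A0 FD 1E 41 F0 15 CF.
Little-endian stores the least-significant byte at the lowest address.
Reassemble most-significant byte first: CF 15 F0 41 1E FD A0 FF → 0xCF15F0411EFDA0FF.
0xCF15F0411EFDA0FF = 14922097102845485311.

14922097102845485311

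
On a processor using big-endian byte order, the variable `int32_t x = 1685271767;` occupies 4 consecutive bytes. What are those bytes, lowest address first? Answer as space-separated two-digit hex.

64 73 34 D7

1685271767 in hexadecimal, padded to 32 bits, is 0x647334D7.
Split into bytes (most-significant first): 64 73 34 D7.
Big-endian stores the most-significant byte at the lowest address.
So the memory order matches the most-significant-first order: 64 73 34 D7.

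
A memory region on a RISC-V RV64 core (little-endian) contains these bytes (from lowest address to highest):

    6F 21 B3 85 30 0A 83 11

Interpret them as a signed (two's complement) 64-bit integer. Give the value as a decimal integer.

In little-endian order the low byte comes first in memory.
Reassemble most-significant byte first: 11 83 0A 30 85 B3 21 6F → 0x11830A3085B3216F.
0x11830A3085B3216F = 1261863524111688047.

1261863524111688047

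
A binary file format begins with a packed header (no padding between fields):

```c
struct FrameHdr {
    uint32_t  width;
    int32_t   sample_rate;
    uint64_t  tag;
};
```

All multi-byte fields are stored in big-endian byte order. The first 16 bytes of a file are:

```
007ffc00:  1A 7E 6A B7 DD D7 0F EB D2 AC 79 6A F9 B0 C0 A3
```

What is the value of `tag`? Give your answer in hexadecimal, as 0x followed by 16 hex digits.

`tag` follows `width` (4 B), `sample_rate` (4 B), so it starts at offset 4 + 4 = 8 and occupies 8 bytes.
Bytes at offsets 8..15: D2 AC 79 6A F9 B0 C0 A3.
Big-endian stores the most-significant byte at the lowest address.
The bytes are already most-significant first: 0xD2AC796AF9B0C0A3.

0xD2AC796AF9B0C0A3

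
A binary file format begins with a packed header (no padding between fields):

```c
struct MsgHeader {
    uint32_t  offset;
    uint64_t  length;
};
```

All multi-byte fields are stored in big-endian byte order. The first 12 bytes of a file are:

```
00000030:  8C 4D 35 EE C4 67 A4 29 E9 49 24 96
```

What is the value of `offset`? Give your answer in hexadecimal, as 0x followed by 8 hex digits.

0x8C4D35EE

`offset` is the first field, at byte offset 0, occupying 4 bytes.
Bytes at offsets 0..3: 8C 4D 35 EE.
In big-endian order the high byte comes first in memory.
The bytes are already most-significant first: 0x8C4D35EE.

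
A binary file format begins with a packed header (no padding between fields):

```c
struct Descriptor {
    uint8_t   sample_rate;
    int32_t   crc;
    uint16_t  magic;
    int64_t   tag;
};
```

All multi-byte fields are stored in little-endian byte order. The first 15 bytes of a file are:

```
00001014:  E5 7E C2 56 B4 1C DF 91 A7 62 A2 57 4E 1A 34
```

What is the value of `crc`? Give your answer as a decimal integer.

-1269382530

`crc` follows `sample_rate` (1 byte), so it starts at byte offset 1 and occupies 4 bytes.
Bytes at offsets 1..4: 7E C2 56 B4.
Little-endian stores the least-significant byte at the lowest address.
Reassemble most-significant byte first: B4 56 C2 7E → 0xB456C27E.
Top bit is set, so as a signed 32-bit value this is 0xB456C27E − 2^32 = -1269382530.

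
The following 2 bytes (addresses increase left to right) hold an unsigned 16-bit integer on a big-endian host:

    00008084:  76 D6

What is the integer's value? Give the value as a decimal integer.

30422

Big-endian stores the most-significant byte at the lowest address.
The bytes are already most-significant first: 0x76D6.
0x76D6 = 30422.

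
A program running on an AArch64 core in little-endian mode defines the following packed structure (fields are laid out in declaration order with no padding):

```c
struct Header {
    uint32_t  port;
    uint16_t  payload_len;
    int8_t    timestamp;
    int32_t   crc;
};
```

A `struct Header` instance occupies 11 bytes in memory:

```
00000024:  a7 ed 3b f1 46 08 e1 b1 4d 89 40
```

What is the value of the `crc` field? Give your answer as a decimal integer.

1082740145

`crc` follows `port` (4 B), `payload_len` (2 B), `timestamp` (1 B), so it starts at offset 4 + 2 + 1 = 7 and occupies 4 bytes.
Bytes at offsets 7..10: B1 4D 89 40.
Little-endian stores the least-significant byte at the lowest address.
Reassemble most-significant byte first: 40 89 4D B1 → 0x40894DB1.
0x40894DB1 = 1082740145.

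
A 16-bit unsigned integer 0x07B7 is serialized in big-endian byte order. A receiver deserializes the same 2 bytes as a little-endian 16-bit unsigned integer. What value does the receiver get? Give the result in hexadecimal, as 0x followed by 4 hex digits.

Stored big-endian, the bytes at ascending addresses are 07 B7.
Read back as little-endian, the first byte is least significant, giving 0xB707.

0xB707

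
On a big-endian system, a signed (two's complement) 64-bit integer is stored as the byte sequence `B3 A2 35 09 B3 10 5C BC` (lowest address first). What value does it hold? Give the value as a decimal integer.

Big-endian: lowest address holds the most-significant byte.
The bytes are already most-significant first: 0xB3A23509B3105CBC.
Top bit is set, so as a signed 64-bit value this is 0xB3A23509B3105CBC − 2^64 = -5502777478918153028.

-5502777478918153028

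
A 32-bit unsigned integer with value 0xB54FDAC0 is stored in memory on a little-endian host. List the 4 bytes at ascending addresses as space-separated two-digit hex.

C0 DA 4F B5

Split into bytes (most-significant first): B5 4F DA C0.
Little-endian stores the least-significant byte at the lowest address.
So at ascending addresses the bytes are C0 DA 4F B5.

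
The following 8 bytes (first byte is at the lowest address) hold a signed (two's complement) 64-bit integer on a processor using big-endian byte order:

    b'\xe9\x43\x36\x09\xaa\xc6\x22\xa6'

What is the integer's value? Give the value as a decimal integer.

-1638406424285011290

Big-endian stores the most-significant byte at the lowest address.
The bytes are already most-significant first: 0xE9433609AAC622A6.
Top bit is set, so as a signed 64-bit value this is 0xE9433609AAC622A6 − 2^64 = -1638406424285011290.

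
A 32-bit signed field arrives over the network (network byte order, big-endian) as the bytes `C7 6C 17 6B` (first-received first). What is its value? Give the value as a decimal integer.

-949217429

Big-endian: lowest address holds the most-significant byte.
The bytes are already most-significant first: 0xC76C176B.
Top bit is set, so as a signed 32-bit value this is 0xC76C176B − 2^32 = -949217429.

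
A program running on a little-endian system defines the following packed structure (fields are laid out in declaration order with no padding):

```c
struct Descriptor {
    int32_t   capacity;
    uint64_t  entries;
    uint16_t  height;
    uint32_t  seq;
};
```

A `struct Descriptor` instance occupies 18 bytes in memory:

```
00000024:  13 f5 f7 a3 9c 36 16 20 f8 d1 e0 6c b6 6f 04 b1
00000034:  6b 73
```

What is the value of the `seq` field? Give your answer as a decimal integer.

`seq` follows `capacity` (4 B), `entries` (8 B), `height` (2 B), so it starts at offset 4 + 8 + 2 = 14 and occupies 4 bytes.
Bytes at offsets 14..17: 04 B1 6B 73.
In little-endian order the low byte comes first in memory.
Reassemble most-significant byte first: 73 6B B1 04 → 0x736BB104.
0x736BB104 = 1936437508.

1936437508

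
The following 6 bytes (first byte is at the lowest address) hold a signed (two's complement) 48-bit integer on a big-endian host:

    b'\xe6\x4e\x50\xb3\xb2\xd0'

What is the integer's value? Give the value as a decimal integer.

In big-endian order the high byte comes first in memory.
The bytes are already most-significant first: 0xE64E50B3B2D0.
Top bit is set, so as a signed 48-bit value this is 0xE64E50B3B2D0 − 2^48 = -28250940919088.

-28250940919088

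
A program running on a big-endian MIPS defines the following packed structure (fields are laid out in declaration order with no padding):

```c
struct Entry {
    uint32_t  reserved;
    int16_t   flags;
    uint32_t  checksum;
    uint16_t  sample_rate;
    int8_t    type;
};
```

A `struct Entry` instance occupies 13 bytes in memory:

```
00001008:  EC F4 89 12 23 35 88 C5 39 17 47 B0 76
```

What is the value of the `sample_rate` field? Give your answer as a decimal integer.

18352

`sample_rate` follows `reserved` (4 B), `flags` (2 B), `checksum` (4 B), so it starts at offset 4 + 2 + 4 = 10 and occupies 2 bytes.
Bytes at offsets 10..11: 47 B0.
Big-endian stores the most-significant byte at the lowest address.
The bytes are already most-significant first: 0x47B0.
0x47B0 = 18352.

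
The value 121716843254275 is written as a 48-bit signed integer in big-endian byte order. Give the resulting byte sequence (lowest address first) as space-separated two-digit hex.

6E B3 69 34 92 03

121716843254275 in hexadecimal, padded to 48 bits, is 0x6EB369349203.
Split into bytes (most-significant first): 6E B3 69 34 92 03.
Big-endian: lowest address holds the most-significant byte.
So the memory order matches the most-significant-first order: 6E B3 69 34 92 03.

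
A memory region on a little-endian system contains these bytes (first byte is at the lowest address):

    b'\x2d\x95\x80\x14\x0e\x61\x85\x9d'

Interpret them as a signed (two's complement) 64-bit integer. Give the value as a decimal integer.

Little-endian stores the least-significant byte at the lowest address.
Reassemble most-significant byte first: 9D 85 61 0E 14 80 95 2D → 0x9D85610E1480952D.
Top bit is set, so as a signed 64-bit value this is 0x9D85610E1480952D − 2^64 = -7096158924750940883.

-7096158924750940883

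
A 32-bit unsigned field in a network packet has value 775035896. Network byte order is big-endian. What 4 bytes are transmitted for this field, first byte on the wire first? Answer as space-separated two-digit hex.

2E 32 1B F8

775035896 in hexadecimal, padded to 32 bits, is 0x2E321BF8.
Split into bytes (most-significant first): 2E 32 1B F8.
In big-endian order the high byte comes first in memory.
So the memory order matches the most-significant-first order: 2E 32 1B F8.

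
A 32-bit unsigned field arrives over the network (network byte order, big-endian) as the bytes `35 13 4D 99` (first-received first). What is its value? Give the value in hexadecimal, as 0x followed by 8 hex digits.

0x35134D99

Big-endian stores the most-significant byte at the lowest address.
The bytes are already most-significant first: 0x35134D99.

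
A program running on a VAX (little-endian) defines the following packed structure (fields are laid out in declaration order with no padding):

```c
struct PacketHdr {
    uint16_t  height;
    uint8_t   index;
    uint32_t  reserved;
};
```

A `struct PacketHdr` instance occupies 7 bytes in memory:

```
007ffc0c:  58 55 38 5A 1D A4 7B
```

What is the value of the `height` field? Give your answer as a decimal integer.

`height` is the first field, at byte offset 0, occupying 2 bytes.
Bytes at offsets 0..1: 58 55.
In little-endian order the low byte comes first in memory.
Reassemble most-significant byte first: 55 58 → 0x5558.
0x5558 = 21848.

21848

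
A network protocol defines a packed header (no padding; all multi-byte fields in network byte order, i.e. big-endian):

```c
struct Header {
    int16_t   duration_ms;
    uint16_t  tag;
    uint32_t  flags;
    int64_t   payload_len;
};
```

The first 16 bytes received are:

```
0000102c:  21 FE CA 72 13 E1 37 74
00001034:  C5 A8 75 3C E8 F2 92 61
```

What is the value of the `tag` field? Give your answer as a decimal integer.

51826

`tag` follows `duration_ms` (2 bytes), so it starts at byte offset 2 and occupies 2 bytes.
Bytes at offsets 2..3: CA 72.
In big-endian order the high byte comes first in memory.
The bytes are already most-significant first: 0xCA72.
0xCA72 = 51826.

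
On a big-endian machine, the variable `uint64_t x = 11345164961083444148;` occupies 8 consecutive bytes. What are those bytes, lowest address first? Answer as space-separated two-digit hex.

11345164961083444148 in hexadecimal, padded to 64 bits, is 0x9D721F6C3F964BB4.
Split into bytes (most-significant first): 9D 72 1F 6C 3F 96 4B B4.
In big-endian order the high byte comes first in memory.
So the memory order matches the most-significant-first order: 9D 72 1F 6C 3F 96 4B B4.

9D 72 1F 6C 3F 96 4B B4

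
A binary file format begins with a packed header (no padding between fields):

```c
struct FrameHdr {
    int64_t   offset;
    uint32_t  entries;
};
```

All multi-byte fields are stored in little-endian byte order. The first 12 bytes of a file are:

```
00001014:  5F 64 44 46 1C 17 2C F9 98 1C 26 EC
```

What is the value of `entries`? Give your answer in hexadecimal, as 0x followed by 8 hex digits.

0xEC261C98

`entries` follows `offset` (8 bytes), so it starts at byte offset 8 and occupies 4 bytes.
Bytes at offsets 8..11: 98 1C 26 EC.
Little-endian: lowest address holds the least-significant byte.
Reassemble most-significant byte first: EC 26 1C 98 → 0xEC261C98.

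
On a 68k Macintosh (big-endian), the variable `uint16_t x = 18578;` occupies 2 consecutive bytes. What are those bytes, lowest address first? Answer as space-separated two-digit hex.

48 92

18578 in hexadecimal, padded to 16 bits, is 0x4892.
Split into bytes (most-significant first): 48 92.
In big-endian order the high byte comes first in memory.
So the memory order matches the most-significant-first order: 48 92.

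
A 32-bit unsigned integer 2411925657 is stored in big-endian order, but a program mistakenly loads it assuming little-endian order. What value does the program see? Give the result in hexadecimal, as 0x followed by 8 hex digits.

0x9910C38F

2411925657 in 32-bit hexadecimal is 0x8FC31099.
Stored big-endian, the bytes at ascending addresses are 8F C3 10 99.
Read back as little-endian, the first byte is least significant, giving 0x9910C38F.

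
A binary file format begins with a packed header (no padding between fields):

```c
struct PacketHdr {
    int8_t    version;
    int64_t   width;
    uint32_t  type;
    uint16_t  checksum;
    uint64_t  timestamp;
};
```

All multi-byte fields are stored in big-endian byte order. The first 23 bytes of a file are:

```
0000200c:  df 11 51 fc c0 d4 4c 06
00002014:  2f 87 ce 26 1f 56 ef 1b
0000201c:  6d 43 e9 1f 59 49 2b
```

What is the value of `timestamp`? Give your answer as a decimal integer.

`timestamp` follows `version` (1 B), `width` (8 B), `type` (4 B), `checksum` (2 B), so it starts at offset 1 + 8 + 4 + 2 = 15 and occupies 8 bytes.
Bytes at offsets 15..22: 1B 6D 43 E9 1F 59 49 2B.
Big-endian: lowest address holds the most-significant byte.
The bytes are already most-significant first: 0x1B6D43E91F59492B.
0x1B6D43E91F59492B = 1976310480017901867.

1976310480017901867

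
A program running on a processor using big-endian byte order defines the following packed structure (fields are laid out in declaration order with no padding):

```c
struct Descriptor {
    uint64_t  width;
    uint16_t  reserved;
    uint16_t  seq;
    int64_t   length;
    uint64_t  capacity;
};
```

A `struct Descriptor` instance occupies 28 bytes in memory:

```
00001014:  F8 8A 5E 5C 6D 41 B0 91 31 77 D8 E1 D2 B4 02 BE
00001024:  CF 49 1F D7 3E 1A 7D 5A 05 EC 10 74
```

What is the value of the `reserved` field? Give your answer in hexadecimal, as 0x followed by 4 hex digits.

0x3177

`reserved` follows `width` (8 bytes), so it starts at byte offset 8 and occupies 2 bytes.
Bytes at offsets 8..9: 31 77.
Big-endian: lowest address holds the most-significant byte.
The bytes are already most-significant first: 0x3177.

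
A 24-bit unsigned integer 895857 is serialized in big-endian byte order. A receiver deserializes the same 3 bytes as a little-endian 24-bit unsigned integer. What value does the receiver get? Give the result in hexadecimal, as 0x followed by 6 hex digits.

0x71AB0D

895857 in 24-bit hexadecimal is 0x0DAB71.
Stored big-endian, the bytes at ascending addresses are 0D AB 71.
Read back as little-endian, the first byte is least significant, giving 0x71AB0D.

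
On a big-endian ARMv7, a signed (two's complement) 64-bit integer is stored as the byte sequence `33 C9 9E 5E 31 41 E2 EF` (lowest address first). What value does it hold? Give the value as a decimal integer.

3731687893643682543

Big-endian stores the most-significant byte at the lowest address.
The bytes are already most-significant first: 0x33C99E5E3141E2EF.
0x33C99E5E3141E2EF = 3731687893643682543.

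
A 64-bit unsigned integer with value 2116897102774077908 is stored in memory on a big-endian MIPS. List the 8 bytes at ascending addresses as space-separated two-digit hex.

1D 60 BA B2 FC E7 09 D4

2116897102774077908 in hexadecimal, padded to 64 bits, is 0x1D60BAB2FCE709D4.
Split into bytes (most-significant first): 1D 60 BA B2 FC E7 09 D4.
Big-endian stores the most-significant byte at the lowest address.
So the memory order matches the most-significant-first order: 1D 60 BA B2 FC E7 09 D4.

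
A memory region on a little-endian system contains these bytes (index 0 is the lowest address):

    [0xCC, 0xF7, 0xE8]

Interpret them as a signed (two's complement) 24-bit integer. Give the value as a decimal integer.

-1509428

In little-endian order the low byte comes first in memory.
Reassemble most-significant byte first: E8 F7 CC → 0xE8F7CC.
Top bit is set, so as a signed 24-bit value this is 0xE8F7CC − 2^24 = -1509428.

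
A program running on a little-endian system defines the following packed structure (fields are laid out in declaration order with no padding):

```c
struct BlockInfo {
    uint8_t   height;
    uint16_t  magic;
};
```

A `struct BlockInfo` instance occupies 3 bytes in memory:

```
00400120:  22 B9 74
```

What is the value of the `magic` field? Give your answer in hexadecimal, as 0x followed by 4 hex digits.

`magic` follows `height` (1 byte), so it starts at byte offset 1 and occupies 2 bytes.
Bytes at offsets 1..2: B9 74.
In little-endian order the low byte comes first in memory.
Reassemble most-significant byte first: 74 B9 → 0x74B9.

0x74B9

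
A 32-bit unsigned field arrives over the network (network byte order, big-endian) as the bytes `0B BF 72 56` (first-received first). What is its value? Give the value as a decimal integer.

197096022

Big-endian stores the most-significant byte at the lowest address.
The bytes are already most-significant first: 0x0BBF7256.
0x0BBF7256 = 197096022.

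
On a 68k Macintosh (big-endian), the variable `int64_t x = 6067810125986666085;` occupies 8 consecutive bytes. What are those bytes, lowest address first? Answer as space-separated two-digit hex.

54 35 31 29 33 F4 16 65

6067810125986666085 in hexadecimal, padded to 64 bits, is 0x5435312933F41665.
Split into bytes (most-significant first): 54 35 31 29 33 F4 16 65.
Big-endian stores the most-significant byte at the lowest address.
So the memory order matches the most-significant-first order: 54 35 31 29 33 F4 16 65.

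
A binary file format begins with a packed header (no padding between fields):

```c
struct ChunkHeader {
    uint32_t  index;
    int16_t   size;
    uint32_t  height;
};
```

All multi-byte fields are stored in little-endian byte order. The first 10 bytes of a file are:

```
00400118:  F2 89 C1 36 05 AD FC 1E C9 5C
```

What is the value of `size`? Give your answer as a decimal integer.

-21243

`size` follows `index` (4 bytes), so it starts at byte offset 4 and occupies 2 bytes.
Bytes at offsets 4..5: 05 AD.
In little-endian order the low byte comes first in memory.
Reassemble most-significant byte first: AD 05 → 0xAD05.
Top bit is set, so as a signed 16-bit value this is 0xAD05 − 2^16 = -21243.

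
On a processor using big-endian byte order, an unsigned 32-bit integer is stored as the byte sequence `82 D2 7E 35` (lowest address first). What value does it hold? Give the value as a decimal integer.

In big-endian order the high byte comes first in memory.
The bytes are already most-significant first: 0x82D27E35.
0x82D27E35 = 2194832949.

2194832949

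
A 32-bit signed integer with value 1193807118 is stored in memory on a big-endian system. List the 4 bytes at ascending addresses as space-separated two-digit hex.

47 28 0D 0E

1193807118 in hexadecimal, padded to 32 bits, is 0x47280D0E.
Split into bytes (most-significant first): 47 28 0D 0E.
In big-endian order the high byte comes first in memory.
So the memory order matches the most-significant-first order: 47 28 0D 0E.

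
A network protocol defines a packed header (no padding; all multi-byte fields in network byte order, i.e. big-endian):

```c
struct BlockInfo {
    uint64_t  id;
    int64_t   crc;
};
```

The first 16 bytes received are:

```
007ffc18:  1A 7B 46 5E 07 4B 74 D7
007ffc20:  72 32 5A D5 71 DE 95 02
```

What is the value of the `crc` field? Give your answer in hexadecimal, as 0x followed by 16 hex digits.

0x72325AD571DE9502

`crc` follows `id` (8 bytes), so it starts at byte offset 8 and occupies 8 bytes.
Bytes at offsets 8..15: 72 32 5A D5 71 DE 95 02.
Big-endian: lowest address holds the most-significant byte.
The bytes are already most-significant first: 0x72325AD571DE9502.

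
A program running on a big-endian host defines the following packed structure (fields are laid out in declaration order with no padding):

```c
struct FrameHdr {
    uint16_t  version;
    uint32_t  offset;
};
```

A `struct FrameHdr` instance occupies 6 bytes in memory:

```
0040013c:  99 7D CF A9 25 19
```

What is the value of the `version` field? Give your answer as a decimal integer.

39293

`version` is the first field, at byte offset 0, occupying 2 bytes.
Bytes at offsets 0..1: 99 7D.
Big-endian: lowest address holds the most-significant byte.
The bytes are already most-significant first: 0x997D.
0x997D = 39293.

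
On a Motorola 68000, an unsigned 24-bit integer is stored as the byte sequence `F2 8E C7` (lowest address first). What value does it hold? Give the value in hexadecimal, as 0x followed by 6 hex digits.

0xF28EC7

In big-endian order the high byte comes first in memory.
The bytes are already most-significant first: 0xF28EC7.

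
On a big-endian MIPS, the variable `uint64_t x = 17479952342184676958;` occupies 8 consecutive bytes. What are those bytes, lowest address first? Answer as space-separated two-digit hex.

F2 95 44 0A DE AC CE 5E

17479952342184676958 in hexadecimal, padded to 64 bits, is 0xF295440ADEACCE5E.
Split into bytes (most-significant first): F2 95 44 0A DE AC CE 5E.
Big-endian stores the most-significant byte at the lowest address.
So the memory order matches the most-significant-first order: F2 95 44 0A DE AC CE 5E.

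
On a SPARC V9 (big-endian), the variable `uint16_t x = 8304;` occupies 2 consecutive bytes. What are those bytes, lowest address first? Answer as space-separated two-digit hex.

8304 in hexadecimal, padded to 16 bits, is 0x2070.
Split into bytes (most-significant first): 20 70.
In big-endian order the high byte comes first in memory.
So the memory order matches the most-significant-first order: 20 70.

20 70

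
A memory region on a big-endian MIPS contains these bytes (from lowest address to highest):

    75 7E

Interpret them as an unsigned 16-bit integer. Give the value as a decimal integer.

30078

Big-endian: lowest address holds the most-significant byte.
The bytes are already most-significant first: 0x757E.
0x757E = 30078.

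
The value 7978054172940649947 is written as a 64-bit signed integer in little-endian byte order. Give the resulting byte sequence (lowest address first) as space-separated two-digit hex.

DB 45 F3 30 00 BE B7 6E

7978054172940649947 in hexadecimal, padded to 64 bits, is 0x6EB7BE0030F345DB.
Split into bytes (most-significant first): 6E B7 BE 00 30 F3 45 DB.
Little-endian: lowest address holds the least-significant byte.
So at ascending addresses the bytes are DB 45 F3 30 00 BE B7 6E.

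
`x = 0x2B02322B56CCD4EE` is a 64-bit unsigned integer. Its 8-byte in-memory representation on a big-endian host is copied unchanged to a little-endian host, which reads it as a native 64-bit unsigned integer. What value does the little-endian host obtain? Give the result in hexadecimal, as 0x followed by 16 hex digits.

Stored big-endian, the bytes at ascending addresses are 2B 02 32 2B 56 CC D4 EE.
Read back as little-endian, the first byte is least significant, giving 0xEED4CC562B32022B.

0xEED4CC562B32022B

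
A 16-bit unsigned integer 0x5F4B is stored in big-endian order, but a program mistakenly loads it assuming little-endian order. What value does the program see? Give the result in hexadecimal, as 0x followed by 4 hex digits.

Stored big-endian, the bytes at ascending addresses are 5F 4B.
Read back as little-endian, the first byte is least significant, giving 0x4B5F.

0x4B5F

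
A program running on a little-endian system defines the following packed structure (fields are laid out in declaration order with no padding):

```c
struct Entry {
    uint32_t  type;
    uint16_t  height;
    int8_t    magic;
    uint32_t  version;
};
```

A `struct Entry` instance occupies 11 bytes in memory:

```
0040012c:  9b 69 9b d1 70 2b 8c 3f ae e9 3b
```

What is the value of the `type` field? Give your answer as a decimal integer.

`type` is the first field, at byte offset 0, occupying 4 bytes.
Bytes at offsets 0..3: 9B 69 9B D1.
Little-endian: lowest address holds the least-significant byte.
Reassemble most-significant byte first: D1 9B 69 9B → 0xD19B699B.
0xD19B699B = 3516623259.

3516623259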